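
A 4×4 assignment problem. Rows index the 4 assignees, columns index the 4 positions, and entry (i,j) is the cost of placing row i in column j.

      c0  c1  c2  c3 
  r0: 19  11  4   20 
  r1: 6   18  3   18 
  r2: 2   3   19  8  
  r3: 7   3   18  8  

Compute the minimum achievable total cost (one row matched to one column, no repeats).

one of 2 optimal assignments: row0→col2 (cost 4), row1→col0 (cost 6), row2→col1 (cost 3), row3→col3 (cost 8)
total = 4 + 6 + 3 + 8 = 21

Minimum assignment cost: 21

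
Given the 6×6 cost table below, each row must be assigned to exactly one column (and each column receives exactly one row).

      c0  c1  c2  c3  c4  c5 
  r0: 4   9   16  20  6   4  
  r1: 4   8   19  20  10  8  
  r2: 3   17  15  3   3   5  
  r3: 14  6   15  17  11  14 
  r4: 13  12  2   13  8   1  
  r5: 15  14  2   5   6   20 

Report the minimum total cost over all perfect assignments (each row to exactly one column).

Minimum assignment cost: 22

optimal assignment: row0→col4 (cost 6), row1→col0 (cost 4), row2→col3 (cost 3), row3→col1 (cost 6), row4→col5 (cost 1), row5→col2 (cost 2)
total = 6 + 4 + 3 + 6 + 1 + 2 = 22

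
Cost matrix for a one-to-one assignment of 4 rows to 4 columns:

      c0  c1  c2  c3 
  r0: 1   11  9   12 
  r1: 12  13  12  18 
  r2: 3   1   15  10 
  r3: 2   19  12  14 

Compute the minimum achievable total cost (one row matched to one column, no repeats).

Minimum assignment cost: 27

optimal assignment: row0→col3 (cost 12), row1→col2 (cost 12), row2→col1 (cost 1), row3→col0 (cost 2)
total = 12 + 12 + 1 + 2 = 27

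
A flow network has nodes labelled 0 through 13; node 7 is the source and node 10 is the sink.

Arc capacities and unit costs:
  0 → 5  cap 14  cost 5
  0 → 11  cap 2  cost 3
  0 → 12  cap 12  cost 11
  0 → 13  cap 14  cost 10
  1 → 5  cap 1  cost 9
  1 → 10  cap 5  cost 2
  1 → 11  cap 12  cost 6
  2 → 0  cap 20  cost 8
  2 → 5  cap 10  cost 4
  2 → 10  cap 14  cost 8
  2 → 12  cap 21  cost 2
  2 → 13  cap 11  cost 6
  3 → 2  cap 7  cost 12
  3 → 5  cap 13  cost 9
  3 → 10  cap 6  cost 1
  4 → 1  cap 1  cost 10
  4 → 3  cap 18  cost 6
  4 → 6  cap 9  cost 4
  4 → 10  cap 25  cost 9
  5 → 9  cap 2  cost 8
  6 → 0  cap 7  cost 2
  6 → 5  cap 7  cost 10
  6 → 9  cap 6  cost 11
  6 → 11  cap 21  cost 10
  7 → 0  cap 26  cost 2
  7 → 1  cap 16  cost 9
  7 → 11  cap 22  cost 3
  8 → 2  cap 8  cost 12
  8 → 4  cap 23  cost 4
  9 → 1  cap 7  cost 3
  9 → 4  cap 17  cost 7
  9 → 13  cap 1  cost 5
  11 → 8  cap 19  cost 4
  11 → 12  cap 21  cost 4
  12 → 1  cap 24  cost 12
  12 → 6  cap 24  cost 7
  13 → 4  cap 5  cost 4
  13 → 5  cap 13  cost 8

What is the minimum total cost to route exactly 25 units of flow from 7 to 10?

shortest-cost path #1: 7→1→10 push 5 @ unit cost 11 (adds 55)
shortest-cost path #2: 7→11→8→4→3→10 push 6 @ unit cost 18 (adds 108)
shortest-cost path #3: 7→11→8→4→10 push 13 @ unit cost 20 (adds 260)
shortest-cost path #4: 7→0→13→4→10 push 1 @ unit cost 25 (adds 25)
total cost = 448

Minimum cost for 25 units: 448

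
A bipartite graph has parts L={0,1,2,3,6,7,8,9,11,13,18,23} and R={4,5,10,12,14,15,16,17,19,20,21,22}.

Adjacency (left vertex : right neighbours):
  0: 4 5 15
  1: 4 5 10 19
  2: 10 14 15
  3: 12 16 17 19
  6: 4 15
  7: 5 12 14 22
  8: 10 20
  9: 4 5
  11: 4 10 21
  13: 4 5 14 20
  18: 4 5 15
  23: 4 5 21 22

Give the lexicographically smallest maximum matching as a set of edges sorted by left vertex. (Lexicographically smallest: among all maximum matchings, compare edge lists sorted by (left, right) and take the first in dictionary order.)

Lex-smallest maximum matching: {(0,4), (1,19), (2,10), (3,16), (6,15), (7,12), (8,20), (9,5), (11,21), (13,14), (23,22)}

|M| = 11 (so the lex-smallest maximum matching has 11 edges)
process left vertices in ascending order; for each, take the smallest-labelled available neighbour that still permits 11 edges overall, or leave it unmatched if none does
lex-smallest matching: {0-4, 1-19, 2-10, 3-16, 6-15, 7-12, 8-20, 9-5, 11-21, 13-14, 23-22}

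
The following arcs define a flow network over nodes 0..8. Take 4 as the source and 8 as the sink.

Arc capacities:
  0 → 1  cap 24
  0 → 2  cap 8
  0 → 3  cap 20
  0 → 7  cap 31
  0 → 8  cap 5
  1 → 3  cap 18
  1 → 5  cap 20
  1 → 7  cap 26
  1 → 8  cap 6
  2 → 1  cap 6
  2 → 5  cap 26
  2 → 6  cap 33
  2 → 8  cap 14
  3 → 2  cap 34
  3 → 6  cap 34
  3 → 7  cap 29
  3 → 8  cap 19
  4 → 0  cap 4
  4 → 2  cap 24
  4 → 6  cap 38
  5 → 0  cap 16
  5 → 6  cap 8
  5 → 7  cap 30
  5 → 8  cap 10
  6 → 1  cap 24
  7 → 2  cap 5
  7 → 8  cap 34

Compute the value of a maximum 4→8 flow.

augment #1: 4→0→8 bottleneck 4, total now 4
augment #2: 4→2→8 bottleneck 14, total now 18
augment #3: 4→2→1→8 bottleneck 6, total now 24
augment #4: 4→2→5→8 bottleneck 4, total now 28
augment #5: 4→6→1→3→8 bottleneck 18, total now 46
augment #6: 4→6→1→5→8 bottleneck 6, total now 52

Maximum flow value: 52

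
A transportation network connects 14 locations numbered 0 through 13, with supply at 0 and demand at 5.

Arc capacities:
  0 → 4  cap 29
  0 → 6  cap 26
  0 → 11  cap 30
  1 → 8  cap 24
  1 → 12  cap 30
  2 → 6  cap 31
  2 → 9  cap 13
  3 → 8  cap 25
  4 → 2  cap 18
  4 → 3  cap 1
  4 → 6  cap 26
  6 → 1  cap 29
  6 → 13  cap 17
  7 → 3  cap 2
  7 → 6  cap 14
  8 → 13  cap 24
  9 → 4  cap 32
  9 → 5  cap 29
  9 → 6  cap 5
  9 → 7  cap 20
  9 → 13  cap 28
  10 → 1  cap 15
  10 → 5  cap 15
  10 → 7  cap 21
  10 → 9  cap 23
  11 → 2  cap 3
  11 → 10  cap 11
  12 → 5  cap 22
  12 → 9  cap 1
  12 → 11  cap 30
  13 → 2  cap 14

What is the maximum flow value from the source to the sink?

Maximum flow value: 47

augment #1: 0→11→10→5 bottleneck 11, total now 11
augment #2: 0→4→2→9→5 bottleneck 13, total now 24
augment #3: 0→6→1→12→5 bottleneck 22, total now 46
augment #4: 0→6→1→12→9→5 bottleneck 1, total now 47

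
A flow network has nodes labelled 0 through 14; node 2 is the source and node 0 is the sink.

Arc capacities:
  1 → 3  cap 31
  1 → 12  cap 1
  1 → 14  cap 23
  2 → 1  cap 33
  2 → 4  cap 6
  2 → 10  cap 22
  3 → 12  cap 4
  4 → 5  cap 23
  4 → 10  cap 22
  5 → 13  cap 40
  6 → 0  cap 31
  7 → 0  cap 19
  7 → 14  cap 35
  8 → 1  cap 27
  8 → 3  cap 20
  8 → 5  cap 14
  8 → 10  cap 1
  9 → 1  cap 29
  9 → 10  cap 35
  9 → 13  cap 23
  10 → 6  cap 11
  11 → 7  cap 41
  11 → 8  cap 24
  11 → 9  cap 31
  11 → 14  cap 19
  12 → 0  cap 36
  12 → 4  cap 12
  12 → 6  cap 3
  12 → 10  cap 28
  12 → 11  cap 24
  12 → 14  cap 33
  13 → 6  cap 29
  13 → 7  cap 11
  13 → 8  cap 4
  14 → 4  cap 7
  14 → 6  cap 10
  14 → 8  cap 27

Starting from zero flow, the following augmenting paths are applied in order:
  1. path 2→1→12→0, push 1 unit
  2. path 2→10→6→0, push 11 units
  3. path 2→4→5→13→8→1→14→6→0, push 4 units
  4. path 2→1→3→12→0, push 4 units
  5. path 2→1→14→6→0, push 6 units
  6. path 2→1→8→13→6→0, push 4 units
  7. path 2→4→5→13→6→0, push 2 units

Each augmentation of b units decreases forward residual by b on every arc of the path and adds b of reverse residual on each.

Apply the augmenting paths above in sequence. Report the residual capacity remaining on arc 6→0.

after path 1 (2→1→12→0, push 1): res(6,0)=31
after path 2 (2→10→6→0, push 11): res(6,0)=20
after path 3 (2→4→5→13→8→1→14→6→0, push 4): res(6,0)=16
after path 4 (2→1→3→12→0, push 4): res(6,0)=16
after path 5 (2→1→14→6→0, push 6): res(6,0)=10
after path 6 (2→1→8→13→6→0, push 4): res(6,0)=6
after path 7 (2→4→5→13→6→0, push 2): res(6,0)=4

Residual capacity of (6,0): 4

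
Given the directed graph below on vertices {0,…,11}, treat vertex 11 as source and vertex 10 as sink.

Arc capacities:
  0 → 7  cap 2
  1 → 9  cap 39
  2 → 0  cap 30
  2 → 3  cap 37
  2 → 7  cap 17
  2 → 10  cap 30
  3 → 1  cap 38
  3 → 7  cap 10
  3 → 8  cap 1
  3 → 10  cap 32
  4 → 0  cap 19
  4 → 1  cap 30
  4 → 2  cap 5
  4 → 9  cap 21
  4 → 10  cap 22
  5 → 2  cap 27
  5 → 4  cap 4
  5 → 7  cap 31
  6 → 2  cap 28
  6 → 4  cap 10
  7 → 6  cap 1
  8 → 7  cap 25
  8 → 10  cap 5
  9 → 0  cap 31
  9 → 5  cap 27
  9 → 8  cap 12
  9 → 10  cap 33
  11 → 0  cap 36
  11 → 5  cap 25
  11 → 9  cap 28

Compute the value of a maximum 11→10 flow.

Maximum flow value: 54

augment #1: 11→9→10 bottleneck 28, total now 28
augment #2: 11→5→2→10 bottleneck 25, total now 53
augment #3: 11→0→7→6→2→10 bottleneck 1, total now 54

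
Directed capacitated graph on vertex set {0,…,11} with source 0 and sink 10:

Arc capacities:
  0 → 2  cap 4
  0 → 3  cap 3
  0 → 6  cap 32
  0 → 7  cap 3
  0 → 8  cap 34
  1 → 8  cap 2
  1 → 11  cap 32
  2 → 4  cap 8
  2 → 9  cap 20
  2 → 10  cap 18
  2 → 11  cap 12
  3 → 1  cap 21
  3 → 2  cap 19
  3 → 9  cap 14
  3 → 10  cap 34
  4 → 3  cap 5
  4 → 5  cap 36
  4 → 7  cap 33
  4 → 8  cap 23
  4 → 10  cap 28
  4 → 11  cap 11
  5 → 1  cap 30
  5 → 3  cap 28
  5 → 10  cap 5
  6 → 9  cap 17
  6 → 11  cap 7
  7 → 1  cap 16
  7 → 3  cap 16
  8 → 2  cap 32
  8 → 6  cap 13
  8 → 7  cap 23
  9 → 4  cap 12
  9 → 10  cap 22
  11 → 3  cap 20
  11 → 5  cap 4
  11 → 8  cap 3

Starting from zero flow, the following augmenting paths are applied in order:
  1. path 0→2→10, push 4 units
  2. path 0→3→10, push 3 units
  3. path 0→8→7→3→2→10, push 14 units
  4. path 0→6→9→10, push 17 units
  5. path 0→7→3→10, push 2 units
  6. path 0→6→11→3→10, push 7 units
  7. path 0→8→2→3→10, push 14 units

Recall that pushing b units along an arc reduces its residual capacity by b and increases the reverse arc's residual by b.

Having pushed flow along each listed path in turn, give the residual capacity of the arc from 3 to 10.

after path 1 (0→2→10, push 4): res(3,10)=34
after path 2 (0→3→10, push 3): res(3,10)=31
after path 3 (0→8→7→3→2→10, push 14): res(3,10)=31
after path 4 (0→6→9→10, push 17): res(3,10)=31
after path 5 (0→7→3→10, push 2): res(3,10)=29
after path 6 (0→6→11→3→10, push 7): res(3,10)=22
after path 7 (0→8→2→3→10, push 14): res(3,10)=8

Residual capacity of (3,10): 8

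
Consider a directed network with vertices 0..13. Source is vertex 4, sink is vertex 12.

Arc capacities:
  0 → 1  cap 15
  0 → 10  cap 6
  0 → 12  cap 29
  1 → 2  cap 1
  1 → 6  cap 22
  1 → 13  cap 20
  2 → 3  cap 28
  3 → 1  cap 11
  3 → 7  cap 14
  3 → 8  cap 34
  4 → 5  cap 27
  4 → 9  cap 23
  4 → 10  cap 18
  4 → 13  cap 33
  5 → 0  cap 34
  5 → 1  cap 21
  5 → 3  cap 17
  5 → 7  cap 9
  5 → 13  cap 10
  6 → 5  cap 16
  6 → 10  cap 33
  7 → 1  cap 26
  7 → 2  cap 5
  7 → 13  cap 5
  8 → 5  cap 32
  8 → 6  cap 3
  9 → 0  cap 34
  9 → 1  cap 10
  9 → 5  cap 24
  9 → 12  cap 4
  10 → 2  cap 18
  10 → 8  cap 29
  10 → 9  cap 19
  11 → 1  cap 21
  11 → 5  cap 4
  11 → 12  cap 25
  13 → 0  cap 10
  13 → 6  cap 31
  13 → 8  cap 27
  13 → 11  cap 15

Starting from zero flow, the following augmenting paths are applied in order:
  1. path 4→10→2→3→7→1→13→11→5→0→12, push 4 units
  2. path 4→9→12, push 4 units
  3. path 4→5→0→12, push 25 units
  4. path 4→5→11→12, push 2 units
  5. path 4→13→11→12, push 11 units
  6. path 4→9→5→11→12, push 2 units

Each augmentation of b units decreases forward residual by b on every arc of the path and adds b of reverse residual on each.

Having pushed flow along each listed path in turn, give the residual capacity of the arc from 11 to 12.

Residual capacity of (11,12): 10

after path 1 (4→10→2→3→7→1→13→11→5→0→12, push 4): res(11,12)=25
after path 2 (4→9→12, push 4): res(11,12)=25
after path 3 (4→5→0→12, push 25): res(11,12)=25
after path 4 (4→5→11→12, push 2): res(11,12)=23
after path 5 (4→13→11→12, push 11): res(11,12)=12
after path 6 (4→9→5→11→12, push 2): res(11,12)=10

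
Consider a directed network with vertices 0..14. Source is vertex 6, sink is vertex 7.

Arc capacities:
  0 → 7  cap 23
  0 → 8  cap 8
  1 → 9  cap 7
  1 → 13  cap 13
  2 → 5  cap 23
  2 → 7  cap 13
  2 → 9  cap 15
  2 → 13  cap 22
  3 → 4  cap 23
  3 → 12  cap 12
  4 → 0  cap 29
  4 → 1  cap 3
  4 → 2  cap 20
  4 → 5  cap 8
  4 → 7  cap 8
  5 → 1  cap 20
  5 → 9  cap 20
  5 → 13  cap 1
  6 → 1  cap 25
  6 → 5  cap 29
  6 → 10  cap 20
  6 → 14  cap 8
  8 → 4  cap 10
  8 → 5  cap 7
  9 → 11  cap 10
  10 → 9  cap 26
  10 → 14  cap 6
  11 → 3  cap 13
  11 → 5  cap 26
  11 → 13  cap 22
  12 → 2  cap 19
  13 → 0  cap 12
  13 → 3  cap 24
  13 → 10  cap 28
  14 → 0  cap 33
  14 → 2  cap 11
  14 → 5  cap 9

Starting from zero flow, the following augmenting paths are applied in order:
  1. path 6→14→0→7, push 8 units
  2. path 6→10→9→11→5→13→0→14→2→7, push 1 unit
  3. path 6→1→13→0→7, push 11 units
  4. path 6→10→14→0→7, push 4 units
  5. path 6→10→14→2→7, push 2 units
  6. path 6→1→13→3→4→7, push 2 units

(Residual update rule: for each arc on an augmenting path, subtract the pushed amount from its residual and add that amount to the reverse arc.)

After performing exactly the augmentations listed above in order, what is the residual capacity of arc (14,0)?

after path 1 (6→14→0→7, push 8): res(14,0)=25
after path 2 (6→10→9→11→5→13→0→14→2→7, push 1): res(14,0)=26
after path 3 (6→1→13→0→7, push 11): res(14,0)=26
after path 4 (6→10→14→0→7, push 4): res(14,0)=22
after path 5 (6→10→14→2→7, push 2): res(14,0)=22
after path 6 (6→1→13→3→4→7, push 2): res(14,0)=22

Residual capacity of (14,0): 22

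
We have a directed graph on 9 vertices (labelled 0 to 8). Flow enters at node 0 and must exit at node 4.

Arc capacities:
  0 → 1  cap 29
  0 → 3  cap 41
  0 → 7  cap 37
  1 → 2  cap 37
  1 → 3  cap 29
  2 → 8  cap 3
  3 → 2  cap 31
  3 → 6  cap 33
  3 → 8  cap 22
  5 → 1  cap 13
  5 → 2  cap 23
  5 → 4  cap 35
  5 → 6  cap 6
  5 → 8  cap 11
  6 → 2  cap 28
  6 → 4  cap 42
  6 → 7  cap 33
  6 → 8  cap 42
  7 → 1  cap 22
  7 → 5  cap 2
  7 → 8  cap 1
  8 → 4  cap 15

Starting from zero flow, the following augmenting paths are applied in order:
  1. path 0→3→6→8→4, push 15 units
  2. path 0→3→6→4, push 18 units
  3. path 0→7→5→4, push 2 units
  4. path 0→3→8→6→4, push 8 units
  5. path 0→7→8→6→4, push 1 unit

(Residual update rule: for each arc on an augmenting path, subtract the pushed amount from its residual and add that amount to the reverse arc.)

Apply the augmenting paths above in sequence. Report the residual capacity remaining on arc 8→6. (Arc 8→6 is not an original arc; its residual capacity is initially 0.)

after path 1 (0→3→6→8→4, push 15): res(8,6)=15
after path 2 (0→3→6→4, push 18): res(8,6)=15
after path 3 (0→7→5→4, push 2): res(8,6)=15
after path 4 (0→3→8→6→4, push 8): res(8,6)=7
after path 5 (0→7→8→6→4, push 1): res(8,6)=6

Residual capacity of (8,6): 6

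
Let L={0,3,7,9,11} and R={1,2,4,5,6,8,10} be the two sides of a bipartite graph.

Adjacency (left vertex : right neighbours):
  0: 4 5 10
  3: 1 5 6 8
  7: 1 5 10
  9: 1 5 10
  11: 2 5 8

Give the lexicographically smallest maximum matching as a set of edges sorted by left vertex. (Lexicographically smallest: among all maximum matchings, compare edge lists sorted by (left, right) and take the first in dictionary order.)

Lex-smallest maximum matching: {(0,4), (3,1), (7,5), (9,10), (11,2)}

|M| = 5 (so the lex-smallest maximum matching has 5 edges)
process left vertices in ascending order; for each, take the smallest-labelled available neighbour that still permits 5 edges overall, or leave it unmatched if none does
lex-smallest matching: {0-4, 3-1, 7-5, 9-10, 11-2}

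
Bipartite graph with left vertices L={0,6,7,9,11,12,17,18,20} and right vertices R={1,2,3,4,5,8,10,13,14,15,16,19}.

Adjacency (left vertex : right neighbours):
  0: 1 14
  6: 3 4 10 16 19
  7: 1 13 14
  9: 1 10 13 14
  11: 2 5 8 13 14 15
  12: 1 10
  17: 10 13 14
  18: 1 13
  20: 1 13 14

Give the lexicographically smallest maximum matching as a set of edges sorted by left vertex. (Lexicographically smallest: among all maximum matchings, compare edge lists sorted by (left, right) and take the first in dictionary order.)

Lex-smallest maximum matching: {(0,1), (6,3), (7,13), (9,10), (11,2), (17,14)}

|M| = 6 (so the lex-smallest maximum matching has 6 edges)
process left vertices in ascending order; for each, take the smallest-labelled available neighbour that still permits 6 edges overall, or leave it unmatched if none does
lex-smallest matching: {0-1, 6-3, 7-13, 9-10, 11-2, 17-14}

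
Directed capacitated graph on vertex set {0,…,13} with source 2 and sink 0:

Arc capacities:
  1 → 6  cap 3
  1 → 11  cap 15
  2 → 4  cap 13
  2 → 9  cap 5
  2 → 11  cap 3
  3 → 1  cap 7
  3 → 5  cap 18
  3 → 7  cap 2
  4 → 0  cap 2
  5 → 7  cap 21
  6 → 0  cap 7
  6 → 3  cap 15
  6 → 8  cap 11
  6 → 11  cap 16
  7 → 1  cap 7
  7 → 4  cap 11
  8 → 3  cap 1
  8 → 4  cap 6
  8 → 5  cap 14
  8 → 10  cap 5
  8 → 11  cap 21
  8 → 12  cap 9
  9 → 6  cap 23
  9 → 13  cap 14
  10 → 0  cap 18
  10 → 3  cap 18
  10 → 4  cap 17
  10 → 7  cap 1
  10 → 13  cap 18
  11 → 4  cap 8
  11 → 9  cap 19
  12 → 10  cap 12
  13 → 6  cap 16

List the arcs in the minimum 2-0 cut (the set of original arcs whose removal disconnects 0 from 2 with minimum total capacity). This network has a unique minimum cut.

augment #1: 2→4→0 push 2
augment #2: 2→9→6→0 push 5
augment #3: 2→11→9→6→0 push 2
augment #4: 2→11→9→6→8→10→0 push 1
max flow = 10; residual-reachable set from 2 gives S-side
cut edges (S→T): {(2,9), (2,11), (4,0)} total cap 10

Min-cut arcs: {(2,9), (2,11), (4,0)} (total capacity 10)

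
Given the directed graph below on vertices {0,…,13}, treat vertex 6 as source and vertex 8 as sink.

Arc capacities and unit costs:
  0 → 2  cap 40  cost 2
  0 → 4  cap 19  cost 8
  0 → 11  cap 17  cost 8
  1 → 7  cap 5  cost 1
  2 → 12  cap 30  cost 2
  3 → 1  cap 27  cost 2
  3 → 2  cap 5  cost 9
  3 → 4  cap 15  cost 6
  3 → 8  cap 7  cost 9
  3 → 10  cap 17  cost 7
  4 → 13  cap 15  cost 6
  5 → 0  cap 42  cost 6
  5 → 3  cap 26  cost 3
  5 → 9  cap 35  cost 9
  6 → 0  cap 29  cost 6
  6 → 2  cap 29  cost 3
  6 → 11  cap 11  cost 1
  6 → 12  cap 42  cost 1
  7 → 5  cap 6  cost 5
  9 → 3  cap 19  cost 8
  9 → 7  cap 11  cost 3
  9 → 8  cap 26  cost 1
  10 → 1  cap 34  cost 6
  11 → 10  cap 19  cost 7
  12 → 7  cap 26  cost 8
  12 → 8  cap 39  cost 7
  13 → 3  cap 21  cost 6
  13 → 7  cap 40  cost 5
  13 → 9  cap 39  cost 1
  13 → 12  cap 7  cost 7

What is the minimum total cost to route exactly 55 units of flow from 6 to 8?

shortest-cost path #1: 6→12→8 push 39 @ unit cost 8 (adds 312)
shortest-cost path #2: 6→0→4→13→9→8 push 15 @ unit cost 22 (adds 330)
shortest-cost path #3: 6→12→7→5→9→8 push 1 @ unit cost 24 (adds 24)
total cost = 666

Minimum cost for 55 units: 666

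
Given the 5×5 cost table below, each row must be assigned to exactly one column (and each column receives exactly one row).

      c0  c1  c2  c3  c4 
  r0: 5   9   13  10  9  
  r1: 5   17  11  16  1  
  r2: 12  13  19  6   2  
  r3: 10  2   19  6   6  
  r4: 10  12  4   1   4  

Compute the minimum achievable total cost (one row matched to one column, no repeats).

Minimum assignment cost: 18

optimal assignment: row0→col0 (cost 5), row1→col4 (cost 1), row2→col3 (cost 6), row3→col1 (cost 2), row4→col2 (cost 4)
total = 5 + 1 + 6 + 2 + 4 = 18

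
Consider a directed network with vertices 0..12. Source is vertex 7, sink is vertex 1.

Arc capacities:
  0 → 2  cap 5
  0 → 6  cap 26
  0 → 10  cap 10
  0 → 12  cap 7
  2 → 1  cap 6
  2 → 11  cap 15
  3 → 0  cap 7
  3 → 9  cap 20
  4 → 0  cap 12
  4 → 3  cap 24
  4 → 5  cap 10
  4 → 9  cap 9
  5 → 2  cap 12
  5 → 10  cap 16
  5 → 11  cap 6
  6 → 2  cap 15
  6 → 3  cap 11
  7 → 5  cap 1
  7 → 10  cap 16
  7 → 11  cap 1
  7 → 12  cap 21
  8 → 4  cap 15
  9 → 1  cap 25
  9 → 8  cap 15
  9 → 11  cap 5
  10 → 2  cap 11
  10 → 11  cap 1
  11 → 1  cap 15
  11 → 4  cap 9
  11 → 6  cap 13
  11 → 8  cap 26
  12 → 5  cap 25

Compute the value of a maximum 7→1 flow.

augment #1: 7→11→1 bottleneck 1, total now 1
augment #2: 7→5→2→1 bottleneck 1, total now 2
augment #3: 7→10→2→1 bottleneck 5, total now 7
augment #4: 7→10→11→1 bottleneck 1, total now 8
augment #5: 7→10→2→11→1 bottleneck 6, total now 14
augment #6: 7→12→5→11→1 bottleneck 6, total now 20
augment #7: 7→12→5→2→11→1 bottleneck 1, total now 21
augment #8: 7→12→5→2→11→4→9→1 bottleneck 8, total now 29

Maximum flow value: 29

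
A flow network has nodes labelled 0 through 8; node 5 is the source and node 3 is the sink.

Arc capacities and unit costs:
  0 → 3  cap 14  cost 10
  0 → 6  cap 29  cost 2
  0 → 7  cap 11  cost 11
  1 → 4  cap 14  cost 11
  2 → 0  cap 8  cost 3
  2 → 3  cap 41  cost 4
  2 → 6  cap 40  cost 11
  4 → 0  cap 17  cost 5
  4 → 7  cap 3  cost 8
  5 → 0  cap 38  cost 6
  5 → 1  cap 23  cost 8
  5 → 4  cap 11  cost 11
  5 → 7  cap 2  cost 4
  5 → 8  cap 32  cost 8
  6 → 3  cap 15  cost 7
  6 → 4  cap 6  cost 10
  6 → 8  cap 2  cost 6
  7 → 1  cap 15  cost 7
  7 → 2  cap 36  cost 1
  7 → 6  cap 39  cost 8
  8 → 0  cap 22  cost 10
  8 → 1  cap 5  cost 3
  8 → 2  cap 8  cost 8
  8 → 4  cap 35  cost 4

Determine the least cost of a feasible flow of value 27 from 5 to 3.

Minimum cost for 27 units: 403

shortest-cost path #1: 5→7→2→3 push 2 @ unit cost 9 (adds 18)
shortest-cost path #2: 5→0→6→3 push 15 @ unit cost 15 (adds 225)
shortest-cost path #3: 5→0→3 push 10 @ unit cost 16 (adds 160)
total cost = 403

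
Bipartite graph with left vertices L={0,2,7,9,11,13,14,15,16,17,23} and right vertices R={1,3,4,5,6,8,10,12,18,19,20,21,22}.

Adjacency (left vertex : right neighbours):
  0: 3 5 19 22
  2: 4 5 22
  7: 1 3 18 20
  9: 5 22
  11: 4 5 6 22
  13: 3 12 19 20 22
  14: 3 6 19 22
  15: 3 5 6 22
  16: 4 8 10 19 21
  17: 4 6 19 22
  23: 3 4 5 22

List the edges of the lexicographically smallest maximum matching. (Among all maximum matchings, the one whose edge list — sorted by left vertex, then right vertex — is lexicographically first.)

|M| = 9 (so the lex-smallest maximum matching has 9 edges)
process left vertices in ascending order; for each, take the smallest-labelled available neighbour that still permits 9 edges overall, or leave it unmatched if none does
lex-smallest matching: {0-3, 2-4, 7-1, 9-5, 11-6, 13-12, 14-19, 15-22, 16-8}

Lex-smallest maximum matching: {(0,3), (2,4), (7,1), (9,5), (11,6), (13,12), (14,19), (15,22), (16,8)}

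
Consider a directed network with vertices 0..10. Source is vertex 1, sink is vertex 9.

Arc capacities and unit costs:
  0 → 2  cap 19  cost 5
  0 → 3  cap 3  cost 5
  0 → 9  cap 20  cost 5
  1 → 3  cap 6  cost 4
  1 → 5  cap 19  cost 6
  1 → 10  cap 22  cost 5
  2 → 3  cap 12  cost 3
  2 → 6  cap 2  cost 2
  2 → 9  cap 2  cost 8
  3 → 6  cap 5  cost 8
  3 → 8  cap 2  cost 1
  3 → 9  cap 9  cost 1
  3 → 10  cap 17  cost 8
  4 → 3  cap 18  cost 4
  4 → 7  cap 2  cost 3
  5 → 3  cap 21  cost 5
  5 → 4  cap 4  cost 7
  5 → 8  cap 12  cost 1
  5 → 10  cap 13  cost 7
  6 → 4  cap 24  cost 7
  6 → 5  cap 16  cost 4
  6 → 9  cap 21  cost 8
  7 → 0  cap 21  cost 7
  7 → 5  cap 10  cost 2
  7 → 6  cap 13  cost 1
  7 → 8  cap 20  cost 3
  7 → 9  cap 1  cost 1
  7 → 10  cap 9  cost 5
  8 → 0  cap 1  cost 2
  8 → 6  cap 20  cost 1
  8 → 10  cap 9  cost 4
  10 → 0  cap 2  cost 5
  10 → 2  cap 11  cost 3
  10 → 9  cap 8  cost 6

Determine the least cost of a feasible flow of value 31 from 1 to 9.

shortest-cost path #1: 1→3→9 push 6 @ unit cost 5 (adds 30)
shortest-cost path #2: 1→10→9 push 8 @ unit cost 11 (adds 88)
shortest-cost path #3: 1→5→3→9 push 3 @ unit cost 12 (adds 36)
shortest-cost path #4: 1→5→8→0→9 push 1 @ unit cost 14 (adds 14)
shortest-cost path #5: 1→10→0→9 push 2 @ unit cost 15 (adds 30)
shortest-cost path #6: 1→10→2→9 push 2 @ unit cost 16 (adds 32)
shortest-cost path #7: 1→5→8→6→9 push 9 @ unit cost 16 (adds 144)
total cost = 374

Minimum cost for 31 units: 374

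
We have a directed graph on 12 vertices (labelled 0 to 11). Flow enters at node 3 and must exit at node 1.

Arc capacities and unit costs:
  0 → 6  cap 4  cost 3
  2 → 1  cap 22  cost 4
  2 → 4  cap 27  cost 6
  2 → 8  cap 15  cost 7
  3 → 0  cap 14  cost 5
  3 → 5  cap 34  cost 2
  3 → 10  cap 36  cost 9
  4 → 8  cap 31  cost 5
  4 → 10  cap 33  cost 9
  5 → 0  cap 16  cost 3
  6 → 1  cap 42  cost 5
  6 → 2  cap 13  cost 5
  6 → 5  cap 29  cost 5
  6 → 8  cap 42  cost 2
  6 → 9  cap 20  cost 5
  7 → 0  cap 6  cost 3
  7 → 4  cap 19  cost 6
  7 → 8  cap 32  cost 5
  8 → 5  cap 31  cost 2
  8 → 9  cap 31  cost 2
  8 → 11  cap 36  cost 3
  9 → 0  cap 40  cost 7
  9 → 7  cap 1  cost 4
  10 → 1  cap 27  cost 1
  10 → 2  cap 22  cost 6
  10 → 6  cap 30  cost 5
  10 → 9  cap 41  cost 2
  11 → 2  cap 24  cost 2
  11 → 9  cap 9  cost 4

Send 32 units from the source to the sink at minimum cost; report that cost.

Minimum cost for 32 units: 341

shortest-cost path #1: 3→10→1 push 27 @ unit cost 10 (adds 270)
shortest-cost path #2: 3→0→6→1 push 4 @ unit cost 13 (adds 52)
shortest-cost path #3: 3→10→2→1 push 1 @ unit cost 19 (adds 19)
total cost = 341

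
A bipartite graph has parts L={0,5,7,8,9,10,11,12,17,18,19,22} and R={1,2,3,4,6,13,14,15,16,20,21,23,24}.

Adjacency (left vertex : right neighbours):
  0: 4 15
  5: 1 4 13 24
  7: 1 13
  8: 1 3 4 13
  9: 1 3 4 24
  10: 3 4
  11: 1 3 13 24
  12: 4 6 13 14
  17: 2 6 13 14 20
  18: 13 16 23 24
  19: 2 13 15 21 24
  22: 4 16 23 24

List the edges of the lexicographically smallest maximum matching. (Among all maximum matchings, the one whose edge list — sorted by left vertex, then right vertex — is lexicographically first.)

Lex-smallest maximum matching: {(0,15), (5,1), (7,13), (8,3), (9,4), (11,24), (12,6), (17,2), (18,16), (19,21), (22,23)}

|M| = 11 (so the lex-smallest maximum matching has 11 edges)
process left vertices in ascending order; for each, take the smallest-labelled available neighbour that still permits 11 edges overall, or leave it unmatched if none does
lex-smallest matching: {0-15, 5-1, 7-13, 8-3, 9-4, 11-24, 12-6, 17-2, 18-16, 19-21, 22-23}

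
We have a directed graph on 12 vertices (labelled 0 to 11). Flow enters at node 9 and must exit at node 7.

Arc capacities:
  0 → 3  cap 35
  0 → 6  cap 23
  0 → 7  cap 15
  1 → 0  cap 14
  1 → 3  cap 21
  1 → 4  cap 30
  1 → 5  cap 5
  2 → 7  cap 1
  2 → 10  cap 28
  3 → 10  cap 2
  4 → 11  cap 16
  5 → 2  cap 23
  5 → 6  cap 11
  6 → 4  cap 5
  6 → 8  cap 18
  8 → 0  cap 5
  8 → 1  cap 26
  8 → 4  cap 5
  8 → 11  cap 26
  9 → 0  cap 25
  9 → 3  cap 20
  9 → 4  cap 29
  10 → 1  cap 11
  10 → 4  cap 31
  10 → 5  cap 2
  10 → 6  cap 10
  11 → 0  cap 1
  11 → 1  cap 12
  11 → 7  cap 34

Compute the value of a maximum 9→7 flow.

Maximum flow value: 43

augment #1: 9→0→7 bottleneck 15, total now 15
augment #2: 9→4→11→7 bottleneck 16, total now 31
augment #3: 9→0→6→8→11→7 bottleneck 10, total now 41
augment #4: 9→3→10→5→2→7 bottleneck 1, total now 42
augment #5: 9→3→10→6→8→11→7 bottleneck 1, total now 43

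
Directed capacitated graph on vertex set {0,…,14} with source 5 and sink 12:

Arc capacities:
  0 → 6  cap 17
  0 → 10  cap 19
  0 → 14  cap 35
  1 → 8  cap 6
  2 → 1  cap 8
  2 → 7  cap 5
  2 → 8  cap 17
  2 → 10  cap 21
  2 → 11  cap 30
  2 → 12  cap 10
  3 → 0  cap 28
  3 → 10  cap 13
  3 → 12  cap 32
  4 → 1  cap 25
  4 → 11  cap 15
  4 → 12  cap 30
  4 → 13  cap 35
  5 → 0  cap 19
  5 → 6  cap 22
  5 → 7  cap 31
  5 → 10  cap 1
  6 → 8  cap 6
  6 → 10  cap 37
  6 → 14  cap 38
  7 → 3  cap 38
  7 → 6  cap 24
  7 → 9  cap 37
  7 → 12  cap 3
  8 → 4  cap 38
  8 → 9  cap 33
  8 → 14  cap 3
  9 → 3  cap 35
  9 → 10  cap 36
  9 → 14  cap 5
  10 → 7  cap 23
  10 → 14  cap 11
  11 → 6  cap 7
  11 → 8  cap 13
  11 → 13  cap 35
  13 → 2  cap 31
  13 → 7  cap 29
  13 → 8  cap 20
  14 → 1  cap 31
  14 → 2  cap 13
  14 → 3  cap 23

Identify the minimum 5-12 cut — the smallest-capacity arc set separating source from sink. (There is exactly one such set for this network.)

augment #1: 5→7→12 push 3
augment #2: 5→7→3→12 push 28
augment #3: 5→0→14→2→12 push 10
augment #4: 5→0→14→3→12 push 4
augment #5: 5→6→8→4→12 push 6
augment #6: 5→0→14→1→8→4→12 push 5
augment #7: 5→6→14→1→8→4→12 push 1
augment #8: 5→6→14→2→8→4→12 push 3
max flow = 60; residual-reachable set from 5 gives S-side
cut edges (S→T): {(1,8), (3,12), (6,8), (7,12), (14,2)} total cap 60

Min-cut arcs: {(1,8), (3,12), (6,8), (7,12), (14,2)} (total capacity 60)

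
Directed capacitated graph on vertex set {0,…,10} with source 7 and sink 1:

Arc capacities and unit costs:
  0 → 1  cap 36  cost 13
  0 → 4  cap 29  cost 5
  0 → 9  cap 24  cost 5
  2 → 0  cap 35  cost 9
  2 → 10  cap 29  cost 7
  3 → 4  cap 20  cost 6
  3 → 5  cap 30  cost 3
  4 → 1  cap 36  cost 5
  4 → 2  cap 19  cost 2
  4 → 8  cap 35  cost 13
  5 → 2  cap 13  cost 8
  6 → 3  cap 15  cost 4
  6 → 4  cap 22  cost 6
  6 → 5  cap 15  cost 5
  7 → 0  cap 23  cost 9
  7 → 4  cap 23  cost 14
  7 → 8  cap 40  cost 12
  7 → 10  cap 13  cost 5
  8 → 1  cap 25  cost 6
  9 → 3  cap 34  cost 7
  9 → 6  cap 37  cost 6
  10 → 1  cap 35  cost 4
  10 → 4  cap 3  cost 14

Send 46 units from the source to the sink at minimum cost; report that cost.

Minimum cost for 46 units: 719

shortest-cost path #1: 7→10→1 push 13 @ unit cost 9 (adds 117)
shortest-cost path #2: 7→8→1 push 25 @ unit cost 18 (adds 450)
shortest-cost path #3: 7→4→1 push 8 @ unit cost 19 (adds 152)
total cost = 719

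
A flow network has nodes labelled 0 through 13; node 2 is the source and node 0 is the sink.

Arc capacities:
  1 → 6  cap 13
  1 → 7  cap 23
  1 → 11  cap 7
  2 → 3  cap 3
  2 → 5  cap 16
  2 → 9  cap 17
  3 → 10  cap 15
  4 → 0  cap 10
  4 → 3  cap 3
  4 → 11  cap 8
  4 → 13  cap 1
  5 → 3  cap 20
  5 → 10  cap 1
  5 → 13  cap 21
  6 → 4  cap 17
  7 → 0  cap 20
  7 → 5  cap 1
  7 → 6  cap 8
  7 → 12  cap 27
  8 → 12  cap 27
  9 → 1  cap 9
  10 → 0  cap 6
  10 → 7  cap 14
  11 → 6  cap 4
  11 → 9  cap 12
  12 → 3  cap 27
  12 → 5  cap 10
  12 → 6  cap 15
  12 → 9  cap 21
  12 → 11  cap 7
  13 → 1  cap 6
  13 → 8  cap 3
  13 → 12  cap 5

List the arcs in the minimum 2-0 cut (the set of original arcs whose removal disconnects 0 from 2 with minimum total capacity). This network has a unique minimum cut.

Min-cut arcs: {(2,3), (2,5), (9,1)} (total capacity 28)

augment #1: 2→3→10→0 push 3
augment #2: 2→5→10→0 push 1
augment #3: 2→5→3→10→0 push 2
augment #4: 2→9→1→7→0 push 9
augment #5: 2→5→3→10→7→0 push 10
augment #6: 2→5→13→1→7→0 push 1
augment #7: 2→5→13→1→6→4→0 push 2
max flow = 28; residual-reachable set from 2 gives S-side
cut edges (S→T): {(2,3), (2,5), (9,1)} total cap 28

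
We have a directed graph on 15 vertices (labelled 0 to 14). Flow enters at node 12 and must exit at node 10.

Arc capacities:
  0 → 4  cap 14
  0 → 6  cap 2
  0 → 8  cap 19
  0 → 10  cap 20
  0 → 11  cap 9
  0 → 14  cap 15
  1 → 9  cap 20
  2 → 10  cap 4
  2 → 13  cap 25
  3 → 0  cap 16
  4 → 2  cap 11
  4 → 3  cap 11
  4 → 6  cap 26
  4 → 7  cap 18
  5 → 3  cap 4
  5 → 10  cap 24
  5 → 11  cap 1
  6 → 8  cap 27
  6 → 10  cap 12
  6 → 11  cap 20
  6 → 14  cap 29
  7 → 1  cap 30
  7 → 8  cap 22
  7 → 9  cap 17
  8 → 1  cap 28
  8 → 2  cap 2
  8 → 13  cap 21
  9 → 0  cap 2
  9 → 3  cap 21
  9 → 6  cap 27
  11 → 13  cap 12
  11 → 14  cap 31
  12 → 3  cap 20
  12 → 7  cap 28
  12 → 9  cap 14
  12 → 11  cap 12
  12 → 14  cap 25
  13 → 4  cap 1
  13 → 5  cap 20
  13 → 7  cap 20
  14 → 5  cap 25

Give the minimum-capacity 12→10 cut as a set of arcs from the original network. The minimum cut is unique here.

Min-cut arcs: {(3,0), (5,10), (6,10), (8,2), (9,0), (13,4)} (total capacity 57)

augment #1: 12→3→0→10 push 16
augment #2: 12→9→0→10 push 2
augment #3: 12→9→6→10 push 12
augment #4: 12→14→5→10 push 24
augment #5: 12→7→8→2→10 push 2
augment #6: 12→11→13→4→2→10 push 1
max flow = 57; residual-reachable set from 12 gives S-side
cut edges (S→T): {(3,0), (5,10), (6,10), (8,2), (9,0), (13,4)} total cap 57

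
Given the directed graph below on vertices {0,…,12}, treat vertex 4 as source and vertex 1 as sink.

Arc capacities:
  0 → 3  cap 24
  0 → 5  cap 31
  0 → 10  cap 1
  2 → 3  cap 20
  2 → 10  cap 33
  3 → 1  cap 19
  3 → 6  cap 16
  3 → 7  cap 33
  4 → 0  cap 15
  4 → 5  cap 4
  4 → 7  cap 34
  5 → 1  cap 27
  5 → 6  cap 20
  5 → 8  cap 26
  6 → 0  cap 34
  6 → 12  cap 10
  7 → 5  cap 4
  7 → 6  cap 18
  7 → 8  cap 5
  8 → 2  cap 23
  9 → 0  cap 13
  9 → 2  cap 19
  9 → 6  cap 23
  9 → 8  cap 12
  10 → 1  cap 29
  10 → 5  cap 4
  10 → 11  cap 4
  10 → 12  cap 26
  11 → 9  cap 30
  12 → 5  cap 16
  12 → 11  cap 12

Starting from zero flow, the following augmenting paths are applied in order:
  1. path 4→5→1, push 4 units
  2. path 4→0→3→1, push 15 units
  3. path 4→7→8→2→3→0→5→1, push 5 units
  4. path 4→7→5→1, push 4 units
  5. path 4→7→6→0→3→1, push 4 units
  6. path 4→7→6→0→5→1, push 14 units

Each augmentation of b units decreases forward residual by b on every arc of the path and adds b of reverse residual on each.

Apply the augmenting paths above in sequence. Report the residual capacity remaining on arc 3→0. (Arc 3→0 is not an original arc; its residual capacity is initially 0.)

after path 1 (4→5→1, push 4): res(3,0)=0
after path 2 (4→0→3→1, push 15): res(3,0)=15
after path 3 (4→7→8→2→3→0→5→1, push 5): res(3,0)=10
after path 4 (4→7→5→1, push 4): res(3,0)=10
after path 5 (4→7→6→0→3→1, push 4): res(3,0)=14
after path 6 (4→7→6→0→5→1, push 14): res(3,0)=14

Residual capacity of (3,0): 14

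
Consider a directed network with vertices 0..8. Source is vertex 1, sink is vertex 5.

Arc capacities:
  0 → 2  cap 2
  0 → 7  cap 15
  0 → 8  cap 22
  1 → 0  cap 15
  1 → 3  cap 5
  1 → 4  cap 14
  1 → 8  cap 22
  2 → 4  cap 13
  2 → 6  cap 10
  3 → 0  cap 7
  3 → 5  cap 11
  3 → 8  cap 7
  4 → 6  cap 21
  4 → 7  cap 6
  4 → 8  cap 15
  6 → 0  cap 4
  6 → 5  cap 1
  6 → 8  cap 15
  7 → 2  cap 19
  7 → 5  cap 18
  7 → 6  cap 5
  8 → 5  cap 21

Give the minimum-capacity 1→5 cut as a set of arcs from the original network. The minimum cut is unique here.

augment #1: 1→3→5 push 5
augment #2: 1→8→5 push 21
augment #3: 1→0→7→5 push 15
augment #4: 1→4→6→5 push 1
augment #5: 1→4→7→5 push 3
max flow = 45; residual-reachable set from 1 gives S-side
cut edges (S→T): {(1,3), (6,5), (7,5), (8,5)} total cap 45

Min-cut arcs: {(1,3), (6,5), (7,5), (8,5)} (total capacity 45)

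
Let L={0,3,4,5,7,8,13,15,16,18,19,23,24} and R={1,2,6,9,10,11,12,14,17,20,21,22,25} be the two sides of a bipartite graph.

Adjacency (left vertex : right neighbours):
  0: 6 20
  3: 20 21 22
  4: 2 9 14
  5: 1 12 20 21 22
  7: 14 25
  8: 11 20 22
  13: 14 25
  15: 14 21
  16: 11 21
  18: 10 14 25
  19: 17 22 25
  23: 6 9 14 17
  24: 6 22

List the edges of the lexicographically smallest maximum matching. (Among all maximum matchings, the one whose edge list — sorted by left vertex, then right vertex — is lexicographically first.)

Lex-smallest maximum matching: {(0,6), (3,20), (4,2), (5,1), (7,14), (8,11), (13,25), (15,21), (18,10), (19,17), (23,9), (24,22)}

|M| = 12 (so the lex-smallest maximum matching has 12 edges)
process left vertices in ascending order; for each, take the smallest-labelled available neighbour that still permits 12 edges overall, or leave it unmatched if none does
lex-smallest matching: {0-6, 3-20, 4-2, 5-1, 7-14, 8-11, 13-25, 15-21, 18-10, 19-17, 23-9, 24-22}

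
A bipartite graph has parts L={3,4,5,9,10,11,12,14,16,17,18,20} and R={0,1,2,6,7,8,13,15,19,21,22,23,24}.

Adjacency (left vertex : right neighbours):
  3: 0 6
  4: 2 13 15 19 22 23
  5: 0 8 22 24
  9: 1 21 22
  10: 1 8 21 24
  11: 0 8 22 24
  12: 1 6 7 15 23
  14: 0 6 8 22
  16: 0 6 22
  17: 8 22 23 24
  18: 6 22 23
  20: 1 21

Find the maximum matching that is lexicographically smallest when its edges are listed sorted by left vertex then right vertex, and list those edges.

Lex-smallest maximum matching: {(3,0), (4,2), (5,8), (9,1), (10,21), (11,22), (12,7), (14,6), (17,24), (18,23)}

|M| = 10 (so the lex-smallest maximum matching has 10 edges)
process left vertices in ascending order; for each, take the smallest-labelled available neighbour that still permits 10 edges overall, or leave it unmatched if none does
lex-smallest matching: {3-0, 4-2, 5-8, 9-1, 10-21, 11-22, 12-7, 14-6, 17-24, 18-23}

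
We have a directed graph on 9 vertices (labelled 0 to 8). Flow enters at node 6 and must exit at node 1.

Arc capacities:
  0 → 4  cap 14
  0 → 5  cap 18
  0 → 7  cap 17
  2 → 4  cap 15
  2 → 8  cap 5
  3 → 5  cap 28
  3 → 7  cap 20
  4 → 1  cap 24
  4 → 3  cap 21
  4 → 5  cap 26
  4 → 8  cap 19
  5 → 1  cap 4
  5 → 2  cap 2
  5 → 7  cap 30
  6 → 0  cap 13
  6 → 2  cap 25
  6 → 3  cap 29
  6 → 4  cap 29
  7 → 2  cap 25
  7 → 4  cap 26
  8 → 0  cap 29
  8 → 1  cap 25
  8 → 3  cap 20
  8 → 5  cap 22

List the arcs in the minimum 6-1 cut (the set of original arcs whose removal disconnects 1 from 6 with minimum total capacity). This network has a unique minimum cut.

Min-cut arcs: {(2,8), (4,1), (4,8), (5,1)} (total capacity 52)

augment #1: 6→4→1 push 24
augment #2: 6→0→5→1 push 4
augment #3: 6→2→8→1 push 5
augment #4: 6→4→8→1 push 5
augment #5: 6→0→4→8→1 push 9
augment #6: 6→2→4→8→1 push 5
max flow = 52; residual-reachable set from 6 gives S-side
cut edges (S→T): {(2,8), (4,1), (4,8), (5,1)} total cap 52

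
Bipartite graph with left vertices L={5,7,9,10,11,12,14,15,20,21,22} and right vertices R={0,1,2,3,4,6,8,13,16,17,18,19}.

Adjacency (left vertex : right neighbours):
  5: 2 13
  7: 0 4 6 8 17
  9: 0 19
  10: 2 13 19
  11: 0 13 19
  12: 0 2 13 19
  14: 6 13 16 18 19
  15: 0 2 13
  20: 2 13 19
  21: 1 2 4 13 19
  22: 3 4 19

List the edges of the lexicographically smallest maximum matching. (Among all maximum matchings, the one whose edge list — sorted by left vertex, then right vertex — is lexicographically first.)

|M| = 8 (so the lex-smallest maximum matching has 8 edges)
process left vertices in ascending order; for each, take the smallest-labelled available neighbour that still permits 8 edges overall, or leave it unmatched if none does
lex-smallest matching: {5-2, 7-4, 9-0, 10-13, 11-19, 14-6, 21-1, 22-3}

Lex-smallest maximum matching: {(5,2), (7,4), (9,0), (10,13), (11,19), (14,6), (21,1), (22,3)}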